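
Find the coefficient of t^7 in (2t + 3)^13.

160123392

The general term is C(13,j)·(2t)^j·(3)^(13-j); the t^7 term has j = 7.
C(13,7) = 1716.
Coefficient = C(13,7) · 2^7 · 3^6 = 1716 · 128 · 729 = 160123392.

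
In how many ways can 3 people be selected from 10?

120

This is C(10,3) = 120.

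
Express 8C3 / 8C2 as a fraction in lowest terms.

C(n,k+1)/C(n,k) = (n−k)/(k+1) = (8−2)/(2+1) = 6/3 = 2.

2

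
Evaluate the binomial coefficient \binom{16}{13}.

C(16,13) = C(16,3) by symmetry.
C(16,3) = (16·15·14) / 3! = 3360 / 6 = 560.

560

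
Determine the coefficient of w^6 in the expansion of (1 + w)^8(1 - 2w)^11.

Coefficient of w^6 = Σ_{j} C(8,j)·1^j·C(11,6-j)·(-2)^(6-j) for j from 0 to 6.
= 29568 + (-118272) + 147840 + (-73920) + 15400 + (-1232) + 28 = -588.

-588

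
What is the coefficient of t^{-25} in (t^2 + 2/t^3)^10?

5120

General term: C(10,j)·(t^2)^j·(2/t^3)^(10-j), with t-exponent 2j − 3(10−j) = 5j − 30.
Set 5j − 30 = -25: j = 1.
C(10,1) = 10; 1^1 = 1; 2^9 = 512.
Coefficient = 10 · 1 · 512 = 5120.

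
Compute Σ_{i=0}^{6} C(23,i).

145499

1 + 23 + 253 + 1771 + 8855 + 33649 + 100947 = 145499.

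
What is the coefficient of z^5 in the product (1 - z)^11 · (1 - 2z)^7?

-41174

Coefficient of z^5 = Σ_{j} C(11,j)·(-1)^j·C(7,5-j)·(-2)^(5-j) for j from 0 to 5.
= (-672) + (-6160) + (-15400) + (-13860) + (-4620) + (-462) = -41174.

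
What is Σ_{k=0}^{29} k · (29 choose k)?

Differentiating (1+x)^29 and setting x=1: Σ k·C(29,k) = 29·2^28 = 7784628224.

7784628224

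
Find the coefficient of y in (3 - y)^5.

The general term is C(5,j)·(3)^j·(-y)^(5-j); the y^1 term has j = 4.
C(5,4) = 5.
Coefficient = C(5,4) · 3^4 · (-1)^1 = 5 · 81 · (-1) = -405.

-405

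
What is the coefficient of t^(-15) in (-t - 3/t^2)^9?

General term: C(9,j)·(-t)^j·(-3/t^2)^(9-j), with t-exponent 1j − 2(9−j) = 3j − 18.
Set 3j − 18 = -15: j = 1.
C(9,1) = 9; (-1)^1 = -1; (-3)^8 = 6561.
Coefficient = 9 · (-1) · 6561 = -59049.

-59049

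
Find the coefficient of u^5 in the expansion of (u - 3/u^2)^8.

-24

General term: C(8,j)·(u)^j·(-3/u^2)^(8-j), with u-exponent 1j − 2(8−j) = 3j − 16.
Set 3j − 16 = 5: j = 7.
C(8,7) = 8; 1^7 = 1; (-3)^1 = -3.
Coefficient = 8 · 1 · (-3) = -24.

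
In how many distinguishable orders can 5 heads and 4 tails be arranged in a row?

126

Choose positions for the heads: C(9,5) = 126.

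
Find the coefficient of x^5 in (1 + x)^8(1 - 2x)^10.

672

Coefficient of x^5 = Σ_{j} C(8,j)·1^j·C(10,5-j)·(-2)^(5-j) for j from 0 to 5.
= (-8064) + 26880 + (-26880) + 10080 + (-1400) + 56 = 672.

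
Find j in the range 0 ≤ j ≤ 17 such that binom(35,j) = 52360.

4

C(35,j) increases on 0 ≤ j ≤ 17. C(35,3) = 6545 and C(35,4) = 52360, so j = 4.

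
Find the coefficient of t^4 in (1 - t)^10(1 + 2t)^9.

Coefficient of t^4 = Σ_{j} C(10,j)·(-1)^j·C(9,4-j)·2^(4-j) for j from 0 to 4.
= 2016 + (-6720) + 6480 + (-2160) + 210 = -174.

-174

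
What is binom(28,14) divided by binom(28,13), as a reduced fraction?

C(n,k+1)/C(n,k) = (n−k)/(k+1) = (28−13)/(13+1) = 15/14.

15/14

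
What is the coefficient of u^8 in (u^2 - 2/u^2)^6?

General term: C(6,j)·(u^2)^j·(-2/u^2)^(6-j), with u-exponent 2j − 2(6−j) = 4j − 12.
Set 4j − 12 = 8: j = 5.
C(6,5) = 6; 1^5 = 1; (-2)^1 = -2.
Coefficient = 6 · 1 · (-2) = -12.

-12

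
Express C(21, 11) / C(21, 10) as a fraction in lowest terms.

1

C(n,k+1)/C(n,k) = (n−k)/(k+1) = (21−10)/(10+1) = 11/11 = 1.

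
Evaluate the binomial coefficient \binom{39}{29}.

635745396

C(39,29) = C(39,10) by symmetry.
C(39,10) = (39·38·37·36·35·34·33·32·31·30) / 10! = 2306992893004800 / 3628800 = 635745396.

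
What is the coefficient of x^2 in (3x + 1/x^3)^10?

295245

General term: C(10,j)·(3x)^j·(1/x^3)^(10-j), with x-exponent 1j − 3(10−j) = 4j − 30.
Set 4j − 30 = 2: j = 8.
C(10,8) = 45; 3^8 = 6561; 1^2 = 1.
Coefficient = 45 · 6561 · 1 = 295245.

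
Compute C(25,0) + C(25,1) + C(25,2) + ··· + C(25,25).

Setting x = 1 in (1+x)^25 gives Σ C(25,k) = 2^25 = 33554432.

33554432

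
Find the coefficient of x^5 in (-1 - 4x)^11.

-473088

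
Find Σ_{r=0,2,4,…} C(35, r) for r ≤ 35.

Even-r terms of row 35 sum to 2^34 = 17179869184.

17179869184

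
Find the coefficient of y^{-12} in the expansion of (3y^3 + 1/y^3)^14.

486486

General term: C(14,j)·(3y^3)^j·(1/y^3)^(14-j), with y-exponent 3j − 3(14−j) = 6j − 42.
Set 6j − 42 = -12: j = 5.
C(14,5) = 2002; 3^5 = 243; 1^9 = 1.
Coefficient = 2002 · 243 · 1 = 486486.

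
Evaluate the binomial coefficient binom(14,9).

2002

C(14,9) = C(14,5) by symmetry.
C(14,5) = (14·13·12·11·10) / 5! = 240240 / 120 = 2002.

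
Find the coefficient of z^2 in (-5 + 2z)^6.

The general term is C(6,j)·(-5)^j·(2z)^(6-j); the z^2 term has j = 4.
C(6,4) = 15.
Coefficient = C(6,4) · (-5)^4 · 2^2 = 15 · 625 · 4 = 37500.

37500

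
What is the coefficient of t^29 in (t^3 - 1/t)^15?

1365

General term: C(15,j)·(t^3)^j·(-1/t)^(15-j), with t-exponent 3j − 1(15−j) = 4j − 15.
Set 4j − 15 = 29: j = 11.
C(15,11) = 1365; 1^11 = 1; (-1)^4 = 1.
Coefficient = 1365 · 1 · 1 = 1365.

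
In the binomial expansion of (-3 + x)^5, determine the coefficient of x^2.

-270

The general term is C(5,j)·(-3)^j·(x)^(5-j); the x^2 term has j = 3.
C(5,3) = 10.
Coefficient = C(5,3) · (-3)^3 = 10 · (-27) = -270.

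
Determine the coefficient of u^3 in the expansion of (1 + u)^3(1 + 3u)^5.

Coefficient of u^3 = Σ_{j} C(3,j)·1^j·C(5,3-j)·3^(3-j) for j from 0 to 3.
= 270 + 270 + 45 + 1 = 586.

586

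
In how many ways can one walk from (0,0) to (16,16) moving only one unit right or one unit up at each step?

601080390

Each path is a sequence of 32 steps with 16 rights: C(32,16) = 601080390.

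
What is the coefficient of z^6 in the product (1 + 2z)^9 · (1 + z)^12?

421116

Coefficient of z^6 = Σ_{j} C(9,j)·2^j·C(12,6-j)·1^(6-j) for j from 0 to 6.
= 924 + 14256 + 71280 + 147840 + 133056 + 48384 + 5376 = 421116.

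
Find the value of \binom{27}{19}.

2220075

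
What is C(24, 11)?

2496144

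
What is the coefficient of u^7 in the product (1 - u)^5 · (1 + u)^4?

Coefficient of u^7 = Σ_{j} C(5,j)·(-1)^j·C(4,7-j)·1^(7-j) for j from 3 to 5.
= (-10) + 20 + (-6) = 4.

4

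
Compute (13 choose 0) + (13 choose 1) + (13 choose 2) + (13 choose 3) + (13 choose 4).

1093

1 + 13 + 78 + 286 + 715 = 1093.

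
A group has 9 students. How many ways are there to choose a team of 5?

126

This is C(9,5) = 126.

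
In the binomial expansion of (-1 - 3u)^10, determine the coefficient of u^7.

262440

The general term is C(10,j)·(-1)^j·(-3u)^(10-j); the u^7 term has j = 3.
C(10,3) = 120.
Coefficient = C(10,3) · (-1)^3 · (-3)^7 = 120 · (-1) · (-2187) = 262440.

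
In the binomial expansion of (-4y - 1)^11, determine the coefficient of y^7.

-5406720

The general term is C(11,j)·(-4y)^j·(-1)^(11-j); the y^7 term has j = 7.
C(11,7) = 330.
Coefficient = C(11,7) · (-4)^7 = 330 · (-16384) = -5406720.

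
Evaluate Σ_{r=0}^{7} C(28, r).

1 + 28 + 378 + 3276 + 20475 + 98280 + 376740 + 1184040 = 1683218.

1683218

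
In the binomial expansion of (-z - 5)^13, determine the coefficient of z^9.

-446875

The general term is C(13,j)·(-z)^j·(-5)^(13-j); the z^9 term has j = 9.
C(13,9) = 715.
Coefficient = C(13,9) · (-1)^9 · (-5)^4 = 715 · (-1) · 625 = -446875.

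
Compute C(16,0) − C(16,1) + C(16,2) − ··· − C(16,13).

The partial alternating sum Σ_{k=0}^{13} (−1)^k C(16,k) = (−1)^13 C(15,13) = -105.

-105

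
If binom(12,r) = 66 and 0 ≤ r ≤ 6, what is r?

C(12,r) increases on 0 ≤ r ≤ 6. C(12,1) = 12 and C(12,2) = 66, so r = 2.

2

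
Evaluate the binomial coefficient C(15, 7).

6435

C(15,7) = (15·14·13·12·11·10·9) / 7! = 32432400 / 5040 = 6435.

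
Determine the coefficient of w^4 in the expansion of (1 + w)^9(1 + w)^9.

(1 + w)^9(1 + w)^9 = (1 + w)^18, so the coefficient of w^4 is C(18,4)·1^4 = 3060·1 = 3060.

3060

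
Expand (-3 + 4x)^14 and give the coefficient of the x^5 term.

-40351094784

The general term is C(14,j)·(-3)^j·(4x)^(14-j); the x^5 term has j = 9.
C(14,9) = 2002.
Coefficient = C(14,9) · (-3)^9 · 4^5 = 2002 · (-19683) · 1024 = -40351094784.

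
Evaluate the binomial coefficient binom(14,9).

C(14,9) = C(14,5) by symmetry.
C(14,5) = (14·13·12·11·10) / 5! = 240240 / 120 = 2002.

2002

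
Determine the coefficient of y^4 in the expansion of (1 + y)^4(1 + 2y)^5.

681

Coefficient of y^4 = Σ_{j} C(4,j)·1^j·C(5,4-j)·2^(4-j) for j from 0 to 4.
= 80 + 320 + 240 + 40 + 1 = 681.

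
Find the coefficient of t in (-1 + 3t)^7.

21

The general term is C(7,j)·(-1)^j·(3t)^(7-j); the t^1 term has j = 6.
C(7,6) = 7.
Coefficient = C(7,6) · 3^1 = 7 · 3 = 21.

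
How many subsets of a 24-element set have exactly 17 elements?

Choose the 17 positions: C(24,17) = 346104.

346104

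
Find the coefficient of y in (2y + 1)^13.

26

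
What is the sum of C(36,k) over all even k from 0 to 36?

Half of (1+1)^36 + (1−1)^36 gives the even-index sum: 2^35 = 34359738368.

34359738368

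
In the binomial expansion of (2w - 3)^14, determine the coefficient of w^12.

3354624

The general term is C(14,j)·(2w)^j·(-3)^(14-j); the w^12 term has j = 12.
C(14,12) = 91.
Coefficient = C(14,12) · 2^12 · (-3)^2 = 91 · 4096 · 9 = 3354624.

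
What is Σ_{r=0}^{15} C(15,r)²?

155117520

Σ C(15,r)² is the coefficient of x^15 in (1+x)^15(1+x)^15 = (1+x)^30, i.e. C(30,15) = 155117520.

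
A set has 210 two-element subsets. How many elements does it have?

21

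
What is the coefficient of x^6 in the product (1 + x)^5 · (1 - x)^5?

-10

Coefficient of x^6 = Σ_{j} C(5,j)·1^j·C(5,6-j)·(-1)^(6-j) for j from 1 to 5.
= (-5) + 50 + (-100) + 50 + (-5) = -10.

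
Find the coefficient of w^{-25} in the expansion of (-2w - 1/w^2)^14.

28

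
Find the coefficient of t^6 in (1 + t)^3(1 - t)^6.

8

Coefficient of t^6 = Σ_{j} C(3,j)·1^j·C(6,6-j)·(-1)^(6-j) for j from 0 to 3.
= 1 + (-18) + 45 + (-20) = 8.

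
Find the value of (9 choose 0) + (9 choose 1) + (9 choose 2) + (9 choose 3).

130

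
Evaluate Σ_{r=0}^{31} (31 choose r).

2147483648

Setting x = 1 in (1+x)^31 gives Σ C(31,r) = 2^31 = 2147483648.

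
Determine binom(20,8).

125970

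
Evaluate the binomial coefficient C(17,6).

12376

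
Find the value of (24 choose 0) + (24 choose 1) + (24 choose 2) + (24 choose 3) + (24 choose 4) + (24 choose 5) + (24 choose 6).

1 + 24 + 276 + 2024 + 10626 + 42504 + 134596 = 190051.

190051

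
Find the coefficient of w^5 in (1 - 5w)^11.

The general term is C(11,j)·(1)^j·(-5w)^(11-j); the w^5 term has j = 6.
C(11,6) = 462.
Coefficient = C(11,6) · (-5)^5 = 462 · (-3125) = -1443750.

-1443750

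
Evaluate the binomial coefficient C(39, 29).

635745396

C(39,29) = C(39,10) by symmetry.
C(39,10) = (39·38·37·36·35·34·33·32·31·30) / 10! = 2306992893004800 / 3628800 = 635745396.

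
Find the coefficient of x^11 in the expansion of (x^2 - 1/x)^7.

-7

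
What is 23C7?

245157

C(23,7) = (23·22·21·20·19·18·17) / 7! = 1235591280 / 5040 = 245157.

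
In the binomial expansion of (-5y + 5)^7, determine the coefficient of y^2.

The general term is C(7,j)·(-5y)^j·(5)^(7-j); the y^2 term has j = 2.
C(7,2) = 21.
Coefficient = C(7,2) · (-5)^2 · 5^5 = 21 · 25 · 3125 = 1640625.

1640625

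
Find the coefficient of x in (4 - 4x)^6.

The general term is C(6,j)·(4)^j·(-4x)^(6-j); the x^1 term has j = 5.
C(6,5) = 6.
Coefficient = C(6,5) · 4^5 · (-4)^1 = 6 · 1024 · (-4) = -24576.

-24576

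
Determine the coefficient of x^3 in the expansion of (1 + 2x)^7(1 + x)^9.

Coefficient of x^3 = Σ_{j} C(7,j)·2^j·C(9,3-j)·1^(3-j) for j from 0 to 3.
= 84 + 504 + 756 + 280 = 1624.

1624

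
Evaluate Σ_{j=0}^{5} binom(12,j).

1586

1 + 12 + 66 + 220 + 495 + 792 = 1586.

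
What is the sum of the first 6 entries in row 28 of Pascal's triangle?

122438

1 + 28 + 378 + 3276 + 20475 + 98280 = 122438.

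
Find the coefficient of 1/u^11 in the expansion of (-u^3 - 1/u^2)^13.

General term: C(13,j)·(-u^3)^j·(-1/u^2)^(13-j), with u-exponent 3j − 2(13−j) = 5j − 26.
Set 5j − 26 = -11: j = 3.
C(13,3) = 286; (-1)^3 = -1; (-1)^10 = 1.
Coefficient = 286 · (-1) · 1 = -286.

-286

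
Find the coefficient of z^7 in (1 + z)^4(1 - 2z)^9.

Coefficient of z^7 = Σ_{j} C(4,j)·1^j·C(9,7-j)·(-2)^(7-j) for j from 0 to 4.
= (-4608) + 21504 + (-24192) + 8064 + (-672) = 96.

96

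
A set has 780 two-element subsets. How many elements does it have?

40

n(n−1)/2 = 780 ⇒ n(n−1) = 1560. Since 40·39 = 1560, n = 40.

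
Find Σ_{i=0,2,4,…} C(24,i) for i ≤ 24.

Half of (1+1)^24 + (1−1)^24 gives the even-index sum: 2^23 = 8388608.

8388608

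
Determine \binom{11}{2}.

C(11,2) = (11·10) / 2! = 110 / 2 = 55.

55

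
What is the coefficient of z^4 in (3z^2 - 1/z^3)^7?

5103

General term: C(7,j)·(3z^2)^j·(-1/z^3)^(7-j), with z-exponent 2j − 3(7−j) = 5j − 21.
Set 5j − 21 = 4: j = 5.
C(7,5) = 21; 3^5 = 243; (-1)^2 = 1.
Coefficient = 21 · 243 · 1 = 5103.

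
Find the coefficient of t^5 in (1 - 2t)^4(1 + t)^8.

72

Coefficient of t^5 = Σ_{j} C(4,j)·(-2)^j·C(8,5-j)·1^(5-j) for j from 0 to 4.
= 56 + (-560) + 1344 + (-896) + 128 = 72.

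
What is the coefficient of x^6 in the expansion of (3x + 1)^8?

The general term is C(8,j)·(3x)^j·(1)^(8-j); the x^6 term has j = 6.
C(8,6) = 28.
Coefficient = C(8,6) · 3^6 = 28 · 729 = 20412.

20412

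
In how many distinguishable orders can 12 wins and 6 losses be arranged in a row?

18564

Choose positions for the wins: C(18,12) = 18564.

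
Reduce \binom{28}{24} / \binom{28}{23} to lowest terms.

5/24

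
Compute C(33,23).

92561040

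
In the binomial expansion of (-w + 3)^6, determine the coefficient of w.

-1458

The general term is C(6,j)·(-w)^j·(3)^(6-j); the w^1 term has j = 1.
C(6,1) = 6.
Coefficient = C(6,1) · (-1)^1 · 3^5 = 6 · (-1) · 243 = -1458.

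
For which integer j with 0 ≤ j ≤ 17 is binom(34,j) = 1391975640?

C(34,j) increases on 0 ≤ j ≤ 17. C(34,13) = 927983760 and C(34,14) = 1391975640, so j = 14.

14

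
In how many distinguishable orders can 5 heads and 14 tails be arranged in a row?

11628

Choose positions for the heads: C(19,5) = 11628.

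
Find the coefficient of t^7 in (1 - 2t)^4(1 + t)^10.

-312

Coefficient of t^7 = Σ_{j} C(4,j)·(-2)^j·C(10,7-j)·1^(7-j) for j from 0 to 4.
= 120 + (-1680) + 6048 + (-6720) + 1920 = -312.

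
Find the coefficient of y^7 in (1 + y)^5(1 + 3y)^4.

1404

Coefficient of y^7 = Σ_{j} C(5,j)·1^j·C(4,7-j)·3^(7-j) for j from 3 to 5.
= 810 + 540 + 54 = 1404.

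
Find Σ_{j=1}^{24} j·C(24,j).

201326592

Since j·C(24,j) = 24·C(23,j−1), the sum is 24·2^23 = 24·8388608 = 201326592.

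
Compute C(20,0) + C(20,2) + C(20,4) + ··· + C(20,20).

Half of (1+1)^20 + (1−1)^20 gives the even-index sum: 2^19 = 524288.

524288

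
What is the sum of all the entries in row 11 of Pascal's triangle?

The entries of row 11 sum to 2^11 = 2048.

2048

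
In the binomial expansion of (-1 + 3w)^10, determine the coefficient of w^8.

295245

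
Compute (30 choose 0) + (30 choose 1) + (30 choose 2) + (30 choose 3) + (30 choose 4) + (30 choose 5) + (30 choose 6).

1 + 30 + 435 + 4060 + 27405 + 142506 + 593775 = 768212.

768212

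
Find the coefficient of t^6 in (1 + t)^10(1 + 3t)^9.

1173900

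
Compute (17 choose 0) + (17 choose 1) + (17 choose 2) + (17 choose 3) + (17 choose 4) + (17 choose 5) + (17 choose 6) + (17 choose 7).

1 + 17 + 136 + 680 + 2380 + 6188 + 12376 + 19448 = 41226.

41226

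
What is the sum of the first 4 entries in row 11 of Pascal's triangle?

232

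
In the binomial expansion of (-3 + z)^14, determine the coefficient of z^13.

-42

The general term is C(14,j)·(-3)^j·(z)^(14-j); the z^13 term has j = 1.
C(14,1) = 14.
Coefficient = C(14,1) · (-3)^1 = 14 · (-3) = -42.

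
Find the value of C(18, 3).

C(18,3) = (18·17·16) / 3! = 4896 / 6 = 816.

816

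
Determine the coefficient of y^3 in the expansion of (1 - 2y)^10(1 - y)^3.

-1561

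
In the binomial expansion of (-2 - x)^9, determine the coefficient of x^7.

-144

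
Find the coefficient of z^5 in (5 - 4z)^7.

-537600

The general term is C(7,j)·(5)^j·(-4z)^(7-j); the z^5 term has j = 2.
C(7,2) = 21.
Coefficient = C(7,2) · 5^2 · (-4)^5 = 21 · 25 · (-1024) = -537600.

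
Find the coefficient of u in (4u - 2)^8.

The general term is C(8,j)·(4u)^j·(-2)^(8-j); the u^1 term has j = 1.
C(8,1) = 8.
Coefficient = C(8,1) · 4^1 · (-2)^7 = 8 · 4 · (-128) = -4096.

-4096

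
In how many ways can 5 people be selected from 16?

This is C(16,5) = 4368.

4368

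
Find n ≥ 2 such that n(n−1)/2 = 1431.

54

n(n−1)/2 = 1431 ⇒ n(n−1) = 2862. Since 54·53 = 2862, n = 54.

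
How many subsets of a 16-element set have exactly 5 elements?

Choose the 5 positions: C(16,5) = 4368.

4368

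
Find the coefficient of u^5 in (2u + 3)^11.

10777536

The general term is C(11,j)·(2u)^j·(3)^(11-j); the u^5 term has j = 5.
C(11,5) = 462.
Coefficient = C(11,5) · 2^5 · 3^6 = 462 · 32 · 729 = 10777536.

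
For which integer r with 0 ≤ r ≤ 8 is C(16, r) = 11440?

C(16,r) increases on 0 ≤ r ≤ 8. C(16,6) = 8008 and C(16,7) = 11440, so r = 7.

7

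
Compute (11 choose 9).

C(11,9) = C(11,2) by symmetry.
C(11,2) = (11·10) / 2! = 110 / 2 = 55.

55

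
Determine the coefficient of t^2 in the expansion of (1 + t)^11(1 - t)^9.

-8

Coefficient of t^2 = Σ_{j} C(11,j)·1^j·C(9,2-j)·(-1)^(2-j) for j from 0 to 2.
= 36 + (-99) + 55 = -8.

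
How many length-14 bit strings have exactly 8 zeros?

3003

Choose the 8 positions: C(14,8) = 3003.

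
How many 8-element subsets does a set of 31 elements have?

7888725

C(31,8) = (31·30·29·28·27·26·25·24) / 8! = 318073392000 / 40320 = 7888725.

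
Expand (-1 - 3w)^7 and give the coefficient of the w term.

-21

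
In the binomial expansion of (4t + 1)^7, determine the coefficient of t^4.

The general term is C(7,j)·(4t)^j·(1)^(7-j); the t^4 term has j = 4.
C(7,4) = 35.
Coefficient = C(7,4) · 4^4 = 35 · 256 = 8960.

8960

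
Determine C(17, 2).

C(17,2) = (17·16) / 2! = 272 / 2 = 136.

136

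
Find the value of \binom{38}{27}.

1203322288

C(38,27) = C(38,11) by symmetry.
C(38,11) = (38·37·36·35·34·33·32·31·30·29·28) / 11! = 48032775105638400 / 39916800 = 1203322288.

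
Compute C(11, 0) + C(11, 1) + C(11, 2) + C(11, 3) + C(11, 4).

562

1 + 11 + 55 + 165 + 330 = 562.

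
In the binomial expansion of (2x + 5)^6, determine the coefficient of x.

The general term is C(6,j)·(2x)^j·(5)^(6-j); the x^1 term has j = 1.
C(6,1) = 6.
Coefficient = C(6,1) · 2^1 · 5^5 = 6 · 2 · 3125 = 37500.

37500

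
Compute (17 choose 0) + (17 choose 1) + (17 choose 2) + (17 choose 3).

834

1 + 17 + 136 + 680 = 834.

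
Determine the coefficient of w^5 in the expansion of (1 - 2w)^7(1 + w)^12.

-90

Coefficient of w^5 = Σ_{j} C(7,j)·(-2)^j·C(12,5-j)·1^(5-j) for j from 0 to 5.
= 792 + (-6930) + 18480 + (-18480) + 6720 + (-672) = -90.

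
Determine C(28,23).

98280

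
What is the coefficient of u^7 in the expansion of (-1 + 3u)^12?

-1732104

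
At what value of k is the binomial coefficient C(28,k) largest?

14

C(28,k) is maximized at k = 28/2 = 14.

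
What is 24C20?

10626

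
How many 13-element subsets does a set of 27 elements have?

20058300

C(27,13) = (27·26·25·24·23·22·21·20·19·18·17·16·15) / 13! = 124903451312640000 / 6227020800 = 20058300.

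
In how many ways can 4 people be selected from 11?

330

This is C(11,4) = 330.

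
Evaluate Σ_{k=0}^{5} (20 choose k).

21700

1 + 20 + 190 + 1140 + 4845 + 15504 = 21700.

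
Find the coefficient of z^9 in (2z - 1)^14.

The general term is C(14,j)·(2z)^j·(-1)^(14-j); the z^9 term has j = 9.
C(14,9) = 2002.
Coefficient = C(14,9) · 2^9 · (-1)^5 = 2002 · 512 · (-1) = -1025024.

-1025024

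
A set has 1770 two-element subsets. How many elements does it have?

60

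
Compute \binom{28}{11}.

C(28,11) = (28·27·26·25·24·23·22·21·20·19·18) / 11! = 857180548224000 / 39916800 = 21474180.

21474180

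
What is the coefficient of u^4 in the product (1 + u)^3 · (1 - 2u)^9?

414

Coefficient of u^4 = Σ_{j} C(3,j)·1^j·C(9,4-j)·(-2)^(4-j) for j from 0 to 3.
= 2016 + (-2016) + 432 + (-18) = 414.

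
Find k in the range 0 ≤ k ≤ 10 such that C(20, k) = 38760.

6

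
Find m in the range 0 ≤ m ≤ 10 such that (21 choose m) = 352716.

C(21,m) increases on 0 ≤ m ≤ 10. C(21,9) = 293930 and C(21,10) = 352716, so m = 10.

10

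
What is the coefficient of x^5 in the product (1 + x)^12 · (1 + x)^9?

(1 + x)^12(1 + x)^9 = (1 + x)^21, so the coefficient of x^5 is C(21,5)·1^5 = 20349·1 = 20349.

20349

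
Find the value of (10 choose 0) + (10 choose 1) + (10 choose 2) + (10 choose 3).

1 + 10 + 45 + 120 = 176.

176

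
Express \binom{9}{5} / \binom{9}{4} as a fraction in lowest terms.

1

C(n,k+1)/C(n,k) = (n−k)/(k+1) = (9−4)/(4+1) = 5/5 = 1.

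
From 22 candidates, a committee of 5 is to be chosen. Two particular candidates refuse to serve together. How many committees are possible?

All 5-subsets: C(22,5) = 26334. Those containing both fixed elements: C(20,3) = 1140.
26334 − 1140 = 25194.

25194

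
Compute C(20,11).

167960

C(20,11) = C(20,9) by symmetry.
C(20,9) = (20·19·18·17·16·15·14·13·12) / 9! = 60949324800 / 362880 = 167960.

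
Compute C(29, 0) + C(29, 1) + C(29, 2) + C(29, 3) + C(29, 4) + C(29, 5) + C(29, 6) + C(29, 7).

2182396

1 + 29 + 406 + 3654 + 23751 + 118755 + 475020 + 1560780 = 2182396.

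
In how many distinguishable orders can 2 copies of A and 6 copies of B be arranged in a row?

28

Choose positions for the A's: C(8,2) = 28.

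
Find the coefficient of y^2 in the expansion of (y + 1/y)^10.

210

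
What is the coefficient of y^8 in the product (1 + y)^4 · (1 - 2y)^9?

Coefficient of y^8 = Σ_{j} C(4,j)·1^j·C(9,8-j)·(-2)^(8-j) for j from 0 to 4.
= 2304 + (-18432) + 32256 + (-16128) + 2016 = 2016.

2016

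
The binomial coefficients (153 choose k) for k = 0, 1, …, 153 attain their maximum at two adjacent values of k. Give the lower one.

76

For odd n = 153, C(153,k) peaks at k = (n−1)/2 and (n+1)/2; the lower is 76.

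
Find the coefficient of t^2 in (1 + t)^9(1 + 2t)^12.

Coefficient of t^2 = Σ_{j} C(9,j)·1^j·C(12,2-j)·2^(2-j) for j from 0 to 2.
= 264 + 216 + 36 = 516.

516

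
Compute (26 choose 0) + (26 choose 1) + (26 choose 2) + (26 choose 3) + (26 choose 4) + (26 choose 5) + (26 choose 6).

1 + 26 + 325 + 2600 + 14950 + 65780 + 230230 = 313912.

313912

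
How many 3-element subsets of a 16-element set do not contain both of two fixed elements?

546

All 3-subsets: C(16,3) = 560. Those containing both fixed elements: C(14,1) = 14.
560 − 14 = 546.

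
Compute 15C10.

3003

C(15,10) = C(15,5) by symmetry.
C(15,5) = (15·14·13·12·11) / 5! = 360360 / 120 = 3003.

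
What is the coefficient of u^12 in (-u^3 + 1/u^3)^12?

495

General term: C(12,j)·(-u^3)^j·(1/u^3)^(12-j), with u-exponent 3j − 3(12−j) = 6j − 36.
Set 6j − 36 = 12: j = 8.
C(12,8) = 495; (-1)^8 = 1; 1^4 = 1.
Coefficient = 495 · 1 · 1 = 495.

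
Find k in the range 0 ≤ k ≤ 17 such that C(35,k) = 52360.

4

C(35,k) increases on 0 ≤ k ≤ 17. C(35,3) = 6545 and C(35,4) = 52360, so k = 4.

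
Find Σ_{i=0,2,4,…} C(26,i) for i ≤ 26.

Even-i terms of row 26 sum to 2^25 = 33554432.

33554432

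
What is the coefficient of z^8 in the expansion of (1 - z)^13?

The general term is C(13,j)·(1)^j·(-z)^(13-j); the z^8 term has j = 5.
C(13,5) = 1287.
Coefficient = C(13,5) = 1287.

1287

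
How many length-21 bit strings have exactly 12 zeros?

293930

Choose the 12 positions: C(21,12) = 293930.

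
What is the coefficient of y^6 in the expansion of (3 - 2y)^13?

The general term is C(13,j)·(3)^j·(-2y)^(13-j); the y^6 term has j = 7.
C(13,7) = 1716.
Coefficient = C(13,7) · 3^7 · (-2)^6 = 1716 · 2187 · 64 = 240185088.

240185088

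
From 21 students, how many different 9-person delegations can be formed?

293930

This is C(21,9) = 293930.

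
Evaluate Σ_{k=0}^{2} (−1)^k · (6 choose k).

10

The partial alternating sum Σ_{k=0}^{2} (−1)^k C(6,k) = (−1)^2 C(5,2) = 10.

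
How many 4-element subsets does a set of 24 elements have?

10626

C(24,4) = (24·23·22·21) / 4! = 255024 / 24 = 10626.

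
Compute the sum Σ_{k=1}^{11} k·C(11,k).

11264

Since k·C(11,k) = 11·C(10,k−1), the sum is 11·2^10 = 11·1024 = 11264.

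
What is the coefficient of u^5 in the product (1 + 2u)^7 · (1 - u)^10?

280

Coefficient of u^5 = Σ_{j} C(7,j)·2^j·C(10,5-j)·(-1)^(5-j) for j from 0 to 5.
= (-252) + 2940 + (-10080) + 12600 + (-5600) + 672 = 280.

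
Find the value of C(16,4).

1820

C(16,4) = (16·15·14·13) / 4! = 43680 / 24 = 1820.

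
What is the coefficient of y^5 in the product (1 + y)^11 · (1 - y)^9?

72

Coefficient of y^5 = Σ_{j} C(11,j)·1^j·C(9,5-j)·(-1)^(5-j) for j from 0 to 5.
= (-126) + 1386 + (-4620) + 5940 + (-2970) + 462 = 72.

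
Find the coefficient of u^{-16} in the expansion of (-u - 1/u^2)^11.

General term: C(11,j)·(-u)^j·(-1/u^2)^(11-j), with u-exponent 1j − 2(11−j) = 3j − 22.
Set 3j − 22 = -16: j = 2.
C(11,2) = 55; (-1)^2 = 1; (-1)^9 = -1.
Coefficient = 55 · 1 · (-1) = -55.

-55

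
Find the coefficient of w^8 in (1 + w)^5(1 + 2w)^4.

112

Coefficient of w^8 = Σ_{j} C(5,j)·1^j·C(4,8-j)·2^(8-j) for j from 4 to 5.
= 80 + 32 = 112.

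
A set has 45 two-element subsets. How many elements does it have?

n(n−1)/2 = 45 ⇒ n(n−1) = 90. Since 10·9 = 90, n = 10.

10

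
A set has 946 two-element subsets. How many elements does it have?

44

n(n−1)/2 = 946 ⇒ n(n−1) = 1892. Since 44·43 = 1892, n = 44.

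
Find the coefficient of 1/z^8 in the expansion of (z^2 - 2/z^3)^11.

29568

General term: C(11,j)·(z^2)^j·(-2/z^3)^(11-j), with z-exponent 2j − 3(11−j) = 5j − 33.
Set 5j − 33 = -8: j = 5.
C(11,5) = 462; 1^5 = 1; (-2)^6 = 64.
Coefficient = 462 · 1 · 64 = 29568.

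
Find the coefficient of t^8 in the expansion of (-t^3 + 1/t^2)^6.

15

General term: C(6,j)·(-t^3)^j·(1/t^2)^(6-j), with t-exponent 3j − 2(6−j) = 5j − 12.
Set 5j − 12 = 8: j = 4.
C(6,4) = 15; (-1)^4 = 1; 1^2 = 1.
Coefficient = 15 · 1 · 1 = 15.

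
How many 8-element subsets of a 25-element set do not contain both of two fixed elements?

980628

All 8-subsets: C(25,8) = 1081575. Those containing both fixed elements: C(23,6) = 100947.
1081575 − 100947 = 980628.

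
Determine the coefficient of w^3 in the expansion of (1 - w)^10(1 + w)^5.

Coefficient of w^3 = Σ_{j} C(10,j)·(-1)^j·C(5,3-j)·1^(3-j) for j from 0 to 3.
= 10 + (-100) + 225 + (-120) = 15.

15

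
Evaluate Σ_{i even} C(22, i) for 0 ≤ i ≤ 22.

2097152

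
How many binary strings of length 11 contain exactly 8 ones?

165

Choose the 8 positions: C(11,8) = 165.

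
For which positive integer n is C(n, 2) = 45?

10

n(n−1)/2 = 45 ⇒ n(n−1) = 90. Since 10·9 = 90, n = 10.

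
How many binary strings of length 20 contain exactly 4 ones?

4845

Choose the 4 positions: C(20,4) = 4845.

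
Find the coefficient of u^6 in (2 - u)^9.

672

The general term is C(9,j)·(2)^j·(-u)^(9-j); the u^6 term has j = 3.
C(9,3) = 84.
Coefficient = C(9,3) · 2^3 = 84 · 8 = 672.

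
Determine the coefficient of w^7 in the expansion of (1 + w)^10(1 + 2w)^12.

3224904

Coefficient of w^7 = Σ_{j} C(10,j)·1^j·C(12,7-j)·2^(7-j) for j from 0 to 7.
= 101376 + 591360 + 1140480 + 950400 + 369600 + 66528 + 5040 + 120 = 3224904.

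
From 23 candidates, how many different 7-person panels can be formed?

245157

This is C(23,7) = 245157.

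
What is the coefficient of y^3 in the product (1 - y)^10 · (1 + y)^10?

Coefficient of y^3 = Σ_{j} C(10,j)·(-1)^j·C(10,3-j)·1^(3-j) for j from 0 to 3.
= 120 + (-450) + 450 + (-120) = 0.

0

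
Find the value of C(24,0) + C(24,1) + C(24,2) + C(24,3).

1 + 24 + 276 + 2024 = 2325.

2325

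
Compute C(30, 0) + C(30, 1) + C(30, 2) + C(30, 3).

4526

1 + 30 + 435 + 4060 = 4526.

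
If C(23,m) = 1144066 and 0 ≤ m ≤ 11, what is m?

C(23,m) increases on 0 ≤ m ≤ 11. C(23,9) = 817190 and C(23,10) = 1144066, so m = 10.

10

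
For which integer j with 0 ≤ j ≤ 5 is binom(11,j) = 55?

2

C(11,j) increases on 0 ≤ j ≤ 5. C(11,1) = 11 and C(11,2) = 55, so j = 2.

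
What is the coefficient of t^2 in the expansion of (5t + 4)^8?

2867200

The general term is C(8,j)·(5t)^j·(4)^(8-j); the t^2 term has j = 2.
C(8,2) = 28.
Coefficient = C(8,2) · 5^2 · 4^6 = 28 · 25 · 4096 = 2867200.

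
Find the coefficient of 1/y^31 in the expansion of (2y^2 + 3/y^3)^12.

General term: C(12,j)·(2y^2)^j·(3/y^3)^(12-j), with y-exponent 2j − 3(12−j) = 5j − 36.
Set 5j − 36 = -31: j = 1.
C(12,1) = 12; 2^1 = 2; 3^11 = 177147.
Coefficient = 12 · 2 · 177147 = 4251528.

4251528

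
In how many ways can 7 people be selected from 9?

36

This is C(9,7) = 36.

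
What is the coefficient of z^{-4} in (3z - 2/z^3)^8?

-108864

General term: C(8,j)·(3z)^j·(-2/z^3)^(8-j), with z-exponent 1j − 3(8−j) = 4j − 24.
Set 4j − 24 = -4: j = 5.
C(8,5) = 56; 3^5 = 243; (-2)^3 = -8.
Coefficient = 56 · 243 · (-8) = -108864.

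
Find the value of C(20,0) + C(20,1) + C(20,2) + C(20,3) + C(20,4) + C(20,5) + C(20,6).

1 + 20 + 190 + 1140 + 4845 + 15504 + 38760 = 60460.

60460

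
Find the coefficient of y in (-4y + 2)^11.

The general term is C(11,j)·(-4y)^j·(2)^(11-j); the y^1 term has j = 1.
C(11,1) = 11.
Coefficient = C(11,1) · (-4)^1 · 2^10 = 11 · (-4) · 1024 = -45056.

-45056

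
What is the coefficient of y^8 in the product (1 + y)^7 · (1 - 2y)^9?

-738

Coefficient of y^8 = Σ_{j} C(7,j)·1^j·C(9,8-j)·(-2)^(8-j) for j from 0 to 7.
= 2304 + (-32256) + 112896 + (-141120) + 70560 + (-14112) + 1008 + (-18) = -738.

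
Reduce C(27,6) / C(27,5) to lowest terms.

11/3

C(n,k+1)/C(n,k) = (n−k)/(k+1) = (27−5)/(5+1) = 22/6 = 11/3.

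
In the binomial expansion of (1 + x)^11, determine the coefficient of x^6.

The general term is C(11,j)·(1)^j·(x)^(11-j); the x^6 term has j = 5.
C(11,5) = 462.
Coefficient = C(11,5) = 462.

462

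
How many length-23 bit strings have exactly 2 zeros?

Choose the 2 positions: C(23,2) = 253.

253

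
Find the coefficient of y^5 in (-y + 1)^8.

-56

The general term is C(8,j)·(-y)^j·(1)^(8-j); the y^5 term has j = 5.
C(8,5) = 56.
Coefficient = C(8,5) · (-1)^5 = 56 · (-1) = -56.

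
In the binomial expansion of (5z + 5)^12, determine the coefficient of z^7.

The general term is C(12,j)·(5z)^j·(5)^(12-j); the z^7 term has j = 7.
C(12,7) = 792.
Coefficient = C(12,7) · 5^7 · 5^5 = 792 · 78125 · 3125 = 193359375000.

193359375000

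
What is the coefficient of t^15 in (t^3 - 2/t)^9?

General term: C(9,j)·(t^3)^j·(-2/t)^(9-j), with t-exponent 3j − 1(9−j) = 4j − 9.
Set 4j − 9 = 15: j = 6.
C(9,6) = 84; 1^6 = 1; (-2)^3 = -8.
Coefficient = 84 · 1 · (-8) = -672.

-672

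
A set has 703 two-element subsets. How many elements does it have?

n(n−1)/2 = 703 ⇒ n(n−1) = 1406. Since 38·37 = 1406, n = 38.

38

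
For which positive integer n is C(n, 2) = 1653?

58

n(n−1)/2 = 1653 ⇒ n(n−1) = 3306. Since 58·57 = 3306, n = 58.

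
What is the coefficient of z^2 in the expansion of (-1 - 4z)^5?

-160

The general term is C(5,j)·(-1)^j·(-4z)^(5-j); the z^2 term has j = 3.
C(5,3) = 10.
Coefficient = C(5,3) · (-1)^3 · (-4)^2 = 10 · (-1) · 16 = -160.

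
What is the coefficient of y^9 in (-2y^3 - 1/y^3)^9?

-5376

General term: C(9,j)·(-2y^3)^j·(-1/y^3)^(9-j), with y-exponent 3j − 3(9−j) = 6j − 27.
Set 6j − 27 = 9: j = 6.
C(9,6) = 84; (-2)^6 = 64; (-1)^3 = -1.
Coefficient = 84 · 64 · (-1) = -5376.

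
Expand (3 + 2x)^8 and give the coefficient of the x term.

34992

The general term is C(8,j)·(3)^j·(2x)^(8-j); the x^1 term has j = 7.
C(8,7) = 8.
Coefficient = C(8,7) · 3^7 · 2^1 = 8 · 2187 · 2 = 34992.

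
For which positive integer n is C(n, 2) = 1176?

49

n(n−1)/2 = 1176 ⇒ n(n−1) = 2352. Since 49·48 = 2352, n = 49.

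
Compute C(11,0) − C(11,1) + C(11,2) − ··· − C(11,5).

-252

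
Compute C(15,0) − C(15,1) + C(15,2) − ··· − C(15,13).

The partial alternating sum Σ_{k=0}^{13} (−1)^k C(15,k) = (−1)^13 C(14,13) = -14.

-14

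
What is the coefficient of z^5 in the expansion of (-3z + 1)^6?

The general term is C(6,j)·(-3z)^j·(1)^(6-j); the z^5 term has j = 5.
C(6,5) = 6.
Coefficient = C(6,5) · (-3)^5 = 6 · (-243) = -1458.

-1458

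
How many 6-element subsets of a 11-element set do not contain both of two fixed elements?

All 6-subsets: C(11,6) = 462. Those containing both fixed elements: C(9,4) = 126.
462 − 126 = 336.

336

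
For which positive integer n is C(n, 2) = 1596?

57

n(n−1)/2 = 1596 ⇒ n(n−1) = 3192. Since 57·56 = 3192, n = 57.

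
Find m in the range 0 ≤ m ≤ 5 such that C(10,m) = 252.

5

C(10,m) increases on 0 ≤ m ≤ 5. C(10,4) = 210 and C(10,5) = 252, so m = 5.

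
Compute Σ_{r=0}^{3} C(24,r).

1 + 24 + 276 + 2024 = 2325.

2325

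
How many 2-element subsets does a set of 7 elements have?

C(7,2) = (7·6) / 2! = 42 / 2 = 21.

21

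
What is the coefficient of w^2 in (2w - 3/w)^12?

General term: C(12,j)·(2w)^j·(-3/w)^(12-j), with w-exponent 1j − 1(12−j) = 2j − 12.
Set 2j − 12 = 2: j = 7.
C(12,7) = 792; 2^7 = 128; (-3)^5 = -243.
Coefficient = 792 · 128 · (-243) = -24634368.

-24634368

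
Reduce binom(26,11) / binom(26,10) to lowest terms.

C(n,k+1)/C(n,k) = (n−k)/(k+1) = (26−10)/(10+1) = 16/11.

16/11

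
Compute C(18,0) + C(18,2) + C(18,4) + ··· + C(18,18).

Half of (1+1)^18 + (1−1)^18 gives the even-index sum: 2^17 = 131072.

131072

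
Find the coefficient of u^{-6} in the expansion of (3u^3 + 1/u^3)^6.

135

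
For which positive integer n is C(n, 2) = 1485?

55

n(n−1)/2 = 1485 ⇒ n(n−1) = 2970. Since 55·54 = 2970, n = 55.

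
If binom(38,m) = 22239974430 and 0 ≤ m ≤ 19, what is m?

16

C(38,m) increases on 0 ≤ m ≤ 19. C(38,15) = 15471286560 and C(38,16) = 22239974430, so m = 16.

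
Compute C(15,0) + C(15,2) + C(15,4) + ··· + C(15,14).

16384

Even-k terms of row 15 sum to 2^14 = 16384.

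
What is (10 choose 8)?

C(10,8) = C(10,2) by symmetry.
C(10,2) = (10·9) / 2! = 90 / 2 = 45.

45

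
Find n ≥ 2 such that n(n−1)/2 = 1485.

55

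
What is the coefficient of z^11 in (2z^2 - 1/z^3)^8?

General term: C(8,j)·(2z^2)^j·(-1/z^3)^(8-j), with z-exponent 2j − 3(8−j) = 5j − 24.
Set 5j − 24 = 11: j = 7.
C(8,7) = 8; 2^7 = 128; (-1)^1 = -1.
Coefficient = 8 · 128 · (-1) = -1024.

-1024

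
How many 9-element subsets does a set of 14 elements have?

C(14,9) = C(14,5) by symmetry.
C(14,5) = (14·13·12·11·10) / 5! = 240240 / 120 = 2002.

2002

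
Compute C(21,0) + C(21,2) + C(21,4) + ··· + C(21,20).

1048576

Even-j terms of row 21 sum to 2^20 = 1048576.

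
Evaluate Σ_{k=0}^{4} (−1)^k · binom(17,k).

The partial alternating sum Σ_{k=0}^{4} (−1)^k C(17,k) = (−1)^4 C(16,4) = 1820.

1820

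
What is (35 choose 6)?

1623160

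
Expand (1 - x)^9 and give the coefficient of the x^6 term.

84

The general term is C(9,j)·(1)^j·(-x)^(9-j); the x^6 term has j = 3.
C(9,3) = 84.
Coefficient = C(9,3) = 84.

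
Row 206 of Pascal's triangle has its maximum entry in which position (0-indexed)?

C(206,i) is maximized at i = 206/2 = 103.

103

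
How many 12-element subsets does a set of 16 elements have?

C(16,12) = C(16,4) by symmetry.
C(16,4) = (16·15·14·13) / 4! = 43680 / 24 = 1820.

1820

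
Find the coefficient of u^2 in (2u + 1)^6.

The general term is C(6,j)·(2u)^j·(1)^(6-j); the u^2 term has j = 2.
C(6,2) = 15.
Coefficient = C(6,2) · 2^2 = 15 · 4 = 60.

60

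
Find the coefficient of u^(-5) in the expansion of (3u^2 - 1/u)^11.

-495

General term: C(11,j)·(3u^2)^j·(-1/u)^(11-j), with u-exponent 2j − 1(11−j) = 3j − 11.
Set 3j − 11 = -5: j = 2.
C(11,2) = 55; 3^2 = 9; (-1)^9 = -1.
Coefficient = 55 · 9 · (-1) = -495.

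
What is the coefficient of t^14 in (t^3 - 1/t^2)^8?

General term: C(8,j)·(t^3)^j·(-1/t^2)^(8-j), with t-exponent 3j − 2(8−j) = 5j − 16.
Set 5j − 16 = 14: j = 6.
C(8,6) = 28; 1^6 = 1; (-1)^2 = 1.
Coefficient = 28 · 1 · 1 = 28.

28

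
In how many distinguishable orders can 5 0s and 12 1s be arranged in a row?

6188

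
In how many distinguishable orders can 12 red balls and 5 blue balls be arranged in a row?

6188

Choose positions for the red balls: C(17,12) = 6188.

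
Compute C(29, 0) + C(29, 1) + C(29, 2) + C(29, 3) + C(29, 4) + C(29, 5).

1 + 29 + 406 + 3654 + 23751 + 118755 = 146596.

146596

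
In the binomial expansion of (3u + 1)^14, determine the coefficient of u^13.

22320522

The general term is C(14,j)·(3u)^j·(1)^(14-j); the u^13 term has j = 13.
C(14,13) = 14.
Coefficient = C(14,13) · 3^13 = 14 · 1594323 = 22320522.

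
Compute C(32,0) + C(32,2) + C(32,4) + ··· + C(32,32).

2147483648

Even-k terms of row 32 sum to 2^31 = 2147483648.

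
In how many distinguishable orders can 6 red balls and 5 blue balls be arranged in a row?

462

Choose positions for the red balls: C(11,6) = 462.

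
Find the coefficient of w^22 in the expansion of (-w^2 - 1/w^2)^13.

-13

General term: C(13,j)·(-w^2)^j·(-1/w^2)^(13-j), with w-exponent 2j − 2(13−j) = 4j − 26.
Set 4j − 26 = 22: j = 12.
C(13,12) = 13; (-1)^12 = 1; (-1)^1 = -1.
Coefficient = 13 · 1 · (-1) = -13.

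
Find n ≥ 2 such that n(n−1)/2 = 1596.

n(n−1)/2 = 1596 ⇒ n(n−1) = 3192. Since 57·56 = 3192, n = 57.

57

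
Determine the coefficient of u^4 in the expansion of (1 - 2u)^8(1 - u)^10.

12770

Coefficient of u^4 = Σ_{j} C(8,j)·(-2)^j·C(10,4-j)·(-1)^(4-j) for j from 0 to 4.
= 210 + 1920 + 5040 + 4480 + 1120 = 12770.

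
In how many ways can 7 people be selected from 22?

170544

This is C(22,7) = 170544.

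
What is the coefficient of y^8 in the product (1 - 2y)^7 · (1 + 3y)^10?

-139515

Coefficient of y^8 = Σ_{j} C(7,j)·(-2)^j·C(10,8-j)·3^(8-j) for j from 0 to 7.
= 295245 + (-3674160) + 12859560 + (-17146080) + 9525600 + (-2177280) + 181440 + (-3840) = -139515.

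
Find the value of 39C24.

C(39,24) = C(39,15) by symmetry.
C(39,15) = (39·38·37·36·35·34·33·32·31·30·29·28·27·26·25) / 15! = 32876032921054202880000 / 1307674368000 = 25140840660.

25140840660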